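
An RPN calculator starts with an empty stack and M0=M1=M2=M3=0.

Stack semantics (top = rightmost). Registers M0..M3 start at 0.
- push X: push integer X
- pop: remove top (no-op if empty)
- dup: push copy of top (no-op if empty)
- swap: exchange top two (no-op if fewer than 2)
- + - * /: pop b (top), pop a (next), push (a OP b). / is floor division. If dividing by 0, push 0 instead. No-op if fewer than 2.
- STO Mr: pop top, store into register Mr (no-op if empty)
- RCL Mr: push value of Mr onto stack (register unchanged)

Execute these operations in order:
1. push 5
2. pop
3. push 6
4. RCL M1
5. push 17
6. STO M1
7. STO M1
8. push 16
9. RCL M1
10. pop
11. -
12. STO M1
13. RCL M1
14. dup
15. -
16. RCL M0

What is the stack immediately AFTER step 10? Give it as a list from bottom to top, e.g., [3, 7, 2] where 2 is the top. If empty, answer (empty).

After op 1 (push 5): stack=[5] mem=[0,0,0,0]
After op 2 (pop): stack=[empty] mem=[0,0,0,0]
After op 3 (push 6): stack=[6] mem=[0,0,0,0]
After op 4 (RCL M1): stack=[6,0] mem=[0,0,0,0]
After op 5 (push 17): stack=[6,0,17] mem=[0,0,0,0]
After op 6 (STO M1): stack=[6,0] mem=[0,17,0,0]
After op 7 (STO M1): stack=[6] mem=[0,0,0,0]
After op 8 (push 16): stack=[6,16] mem=[0,0,0,0]
After op 9 (RCL M1): stack=[6,16,0] mem=[0,0,0,0]
After op 10 (pop): stack=[6,16] mem=[0,0,0,0]

[6, 16]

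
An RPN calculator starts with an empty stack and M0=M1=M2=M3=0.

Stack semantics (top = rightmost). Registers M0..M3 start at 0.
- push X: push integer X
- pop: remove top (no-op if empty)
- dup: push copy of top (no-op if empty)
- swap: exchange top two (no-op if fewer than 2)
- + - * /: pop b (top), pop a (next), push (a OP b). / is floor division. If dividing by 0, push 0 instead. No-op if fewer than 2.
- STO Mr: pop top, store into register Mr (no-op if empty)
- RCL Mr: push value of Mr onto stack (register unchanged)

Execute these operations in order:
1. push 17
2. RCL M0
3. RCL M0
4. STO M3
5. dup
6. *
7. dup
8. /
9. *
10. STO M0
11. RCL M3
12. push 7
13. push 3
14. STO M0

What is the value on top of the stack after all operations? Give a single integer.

Answer: 7

Derivation:
After op 1 (push 17): stack=[17] mem=[0,0,0,0]
After op 2 (RCL M0): stack=[17,0] mem=[0,0,0,0]
After op 3 (RCL M0): stack=[17,0,0] mem=[0,0,0,0]
After op 4 (STO M3): stack=[17,0] mem=[0,0,0,0]
After op 5 (dup): stack=[17,0,0] mem=[0,0,0,0]
After op 6 (*): stack=[17,0] mem=[0,0,0,0]
After op 7 (dup): stack=[17,0,0] mem=[0,0,0,0]
After op 8 (/): stack=[17,0] mem=[0,0,0,0]
After op 9 (*): stack=[0] mem=[0,0,0,0]
After op 10 (STO M0): stack=[empty] mem=[0,0,0,0]
After op 11 (RCL M3): stack=[0] mem=[0,0,0,0]
After op 12 (push 7): stack=[0,7] mem=[0,0,0,0]
After op 13 (push 3): stack=[0,7,3] mem=[0,0,0,0]
After op 14 (STO M0): stack=[0,7] mem=[3,0,0,0]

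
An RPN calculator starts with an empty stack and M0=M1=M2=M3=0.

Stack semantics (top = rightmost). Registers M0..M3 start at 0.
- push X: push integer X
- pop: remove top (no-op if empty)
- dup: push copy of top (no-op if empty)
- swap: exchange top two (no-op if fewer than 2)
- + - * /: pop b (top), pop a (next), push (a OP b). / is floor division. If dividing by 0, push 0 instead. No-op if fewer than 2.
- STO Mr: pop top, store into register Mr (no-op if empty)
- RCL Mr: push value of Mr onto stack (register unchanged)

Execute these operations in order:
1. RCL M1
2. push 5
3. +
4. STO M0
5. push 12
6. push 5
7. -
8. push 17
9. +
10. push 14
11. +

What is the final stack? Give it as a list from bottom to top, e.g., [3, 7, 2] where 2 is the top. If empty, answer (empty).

After op 1 (RCL M1): stack=[0] mem=[0,0,0,0]
After op 2 (push 5): stack=[0,5] mem=[0,0,0,0]
After op 3 (+): stack=[5] mem=[0,0,0,0]
After op 4 (STO M0): stack=[empty] mem=[5,0,0,0]
After op 5 (push 12): stack=[12] mem=[5,0,0,0]
After op 6 (push 5): stack=[12,5] mem=[5,0,0,0]
After op 7 (-): stack=[7] mem=[5,0,0,0]
After op 8 (push 17): stack=[7,17] mem=[5,0,0,0]
After op 9 (+): stack=[24] mem=[5,0,0,0]
After op 10 (push 14): stack=[24,14] mem=[5,0,0,0]
After op 11 (+): stack=[38] mem=[5,0,0,0]

Answer: [38]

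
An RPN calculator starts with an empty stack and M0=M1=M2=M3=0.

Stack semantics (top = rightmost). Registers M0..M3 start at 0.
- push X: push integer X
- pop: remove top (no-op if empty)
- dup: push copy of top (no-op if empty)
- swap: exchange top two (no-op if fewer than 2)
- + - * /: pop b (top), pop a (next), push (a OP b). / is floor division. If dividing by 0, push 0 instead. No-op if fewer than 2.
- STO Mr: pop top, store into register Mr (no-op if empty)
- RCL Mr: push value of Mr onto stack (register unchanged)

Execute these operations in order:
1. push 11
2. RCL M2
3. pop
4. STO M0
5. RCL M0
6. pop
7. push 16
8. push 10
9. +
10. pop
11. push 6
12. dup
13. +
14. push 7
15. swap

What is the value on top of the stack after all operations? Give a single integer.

After op 1 (push 11): stack=[11] mem=[0,0,0,0]
After op 2 (RCL M2): stack=[11,0] mem=[0,0,0,0]
After op 3 (pop): stack=[11] mem=[0,0,0,0]
After op 4 (STO M0): stack=[empty] mem=[11,0,0,0]
After op 5 (RCL M0): stack=[11] mem=[11,0,0,0]
After op 6 (pop): stack=[empty] mem=[11,0,0,0]
After op 7 (push 16): stack=[16] mem=[11,0,0,0]
After op 8 (push 10): stack=[16,10] mem=[11,0,0,0]
After op 9 (+): stack=[26] mem=[11,0,0,0]
After op 10 (pop): stack=[empty] mem=[11,0,0,0]
After op 11 (push 6): stack=[6] mem=[11,0,0,0]
After op 12 (dup): stack=[6,6] mem=[11,0,0,0]
After op 13 (+): stack=[12] mem=[11,0,0,0]
After op 14 (push 7): stack=[12,7] mem=[11,0,0,0]
After op 15 (swap): stack=[7,12] mem=[11,0,0,0]

Answer: 12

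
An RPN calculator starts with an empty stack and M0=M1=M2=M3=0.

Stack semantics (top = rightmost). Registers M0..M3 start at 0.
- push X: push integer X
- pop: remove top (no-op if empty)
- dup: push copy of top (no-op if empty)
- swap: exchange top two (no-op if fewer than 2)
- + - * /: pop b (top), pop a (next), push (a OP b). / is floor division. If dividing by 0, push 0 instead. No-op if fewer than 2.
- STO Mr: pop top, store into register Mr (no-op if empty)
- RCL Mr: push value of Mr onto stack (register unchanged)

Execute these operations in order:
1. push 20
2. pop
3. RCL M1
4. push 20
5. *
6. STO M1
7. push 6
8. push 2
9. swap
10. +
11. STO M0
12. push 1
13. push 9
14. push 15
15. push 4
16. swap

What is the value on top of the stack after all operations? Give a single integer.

Answer: 15

Derivation:
After op 1 (push 20): stack=[20] mem=[0,0,0,0]
After op 2 (pop): stack=[empty] mem=[0,0,0,0]
After op 3 (RCL M1): stack=[0] mem=[0,0,0,0]
After op 4 (push 20): stack=[0,20] mem=[0,0,0,0]
After op 5 (*): stack=[0] mem=[0,0,0,0]
After op 6 (STO M1): stack=[empty] mem=[0,0,0,0]
After op 7 (push 6): stack=[6] mem=[0,0,0,0]
After op 8 (push 2): stack=[6,2] mem=[0,0,0,0]
After op 9 (swap): stack=[2,6] mem=[0,0,0,0]
After op 10 (+): stack=[8] mem=[0,0,0,0]
After op 11 (STO M0): stack=[empty] mem=[8,0,0,0]
After op 12 (push 1): stack=[1] mem=[8,0,0,0]
After op 13 (push 9): stack=[1,9] mem=[8,0,0,0]
After op 14 (push 15): stack=[1,9,15] mem=[8,0,0,0]
After op 15 (push 4): stack=[1,9,15,4] mem=[8,0,0,0]
After op 16 (swap): stack=[1,9,4,15] mem=[8,0,0,0]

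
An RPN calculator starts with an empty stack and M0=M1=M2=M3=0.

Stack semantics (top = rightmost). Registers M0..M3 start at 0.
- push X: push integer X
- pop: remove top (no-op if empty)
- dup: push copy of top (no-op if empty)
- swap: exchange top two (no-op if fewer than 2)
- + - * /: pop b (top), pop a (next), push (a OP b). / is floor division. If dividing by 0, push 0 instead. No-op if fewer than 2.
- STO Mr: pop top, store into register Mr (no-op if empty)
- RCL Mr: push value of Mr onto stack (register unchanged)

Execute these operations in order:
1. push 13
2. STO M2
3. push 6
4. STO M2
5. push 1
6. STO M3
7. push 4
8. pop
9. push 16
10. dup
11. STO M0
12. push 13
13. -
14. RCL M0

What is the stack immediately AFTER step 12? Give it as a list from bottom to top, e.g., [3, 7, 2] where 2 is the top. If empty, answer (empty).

After op 1 (push 13): stack=[13] mem=[0,0,0,0]
After op 2 (STO M2): stack=[empty] mem=[0,0,13,0]
After op 3 (push 6): stack=[6] mem=[0,0,13,0]
After op 4 (STO M2): stack=[empty] mem=[0,0,6,0]
After op 5 (push 1): stack=[1] mem=[0,0,6,0]
After op 6 (STO M3): stack=[empty] mem=[0,0,6,1]
After op 7 (push 4): stack=[4] mem=[0,0,6,1]
After op 8 (pop): stack=[empty] mem=[0,0,6,1]
After op 9 (push 16): stack=[16] mem=[0,0,6,1]
After op 10 (dup): stack=[16,16] mem=[0,0,6,1]
After op 11 (STO M0): stack=[16] mem=[16,0,6,1]
After op 12 (push 13): stack=[16,13] mem=[16,0,6,1]

[16, 13]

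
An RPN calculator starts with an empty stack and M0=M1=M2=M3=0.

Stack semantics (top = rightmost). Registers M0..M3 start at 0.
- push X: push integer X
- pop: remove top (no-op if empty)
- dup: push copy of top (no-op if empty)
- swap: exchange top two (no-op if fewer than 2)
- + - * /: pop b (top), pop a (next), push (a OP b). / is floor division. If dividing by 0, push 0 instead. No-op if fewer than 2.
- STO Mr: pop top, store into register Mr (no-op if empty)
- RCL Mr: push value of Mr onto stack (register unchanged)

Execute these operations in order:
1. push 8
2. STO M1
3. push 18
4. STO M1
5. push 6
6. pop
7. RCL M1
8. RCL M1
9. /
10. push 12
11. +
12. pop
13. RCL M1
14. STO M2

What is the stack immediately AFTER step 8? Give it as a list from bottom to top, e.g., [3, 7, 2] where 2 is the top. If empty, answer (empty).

After op 1 (push 8): stack=[8] mem=[0,0,0,0]
After op 2 (STO M1): stack=[empty] mem=[0,8,0,0]
After op 3 (push 18): stack=[18] mem=[0,8,0,0]
After op 4 (STO M1): stack=[empty] mem=[0,18,0,0]
After op 5 (push 6): stack=[6] mem=[0,18,0,0]
After op 6 (pop): stack=[empty] mem=[0,18,0,0]
After op 7 (RCL M1): stack=[18] mem=[0,18,0,0]
After op 8 (RCL M1): stack=[18,18] mem=[0,18,0,0]

[18, 18]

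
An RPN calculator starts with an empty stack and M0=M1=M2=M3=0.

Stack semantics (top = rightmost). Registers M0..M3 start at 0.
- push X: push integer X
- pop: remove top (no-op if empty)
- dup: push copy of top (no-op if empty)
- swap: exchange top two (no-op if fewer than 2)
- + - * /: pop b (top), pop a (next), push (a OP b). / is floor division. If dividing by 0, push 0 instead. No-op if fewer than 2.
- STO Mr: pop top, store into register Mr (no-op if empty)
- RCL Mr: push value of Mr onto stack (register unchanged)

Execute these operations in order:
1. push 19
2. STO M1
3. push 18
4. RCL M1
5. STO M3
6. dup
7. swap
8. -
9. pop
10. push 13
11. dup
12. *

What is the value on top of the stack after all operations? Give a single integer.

After op 1 (push 19): stack=[19] mem=[0,0,0,0]
After op 2 (STO M1): stack=[empty] mem=[0,19,0,0]
After op 3 (push 18): stack=[18] mem=[0,19,0,0]
After op 4 (RCL M1): stack=[18,19] mem=[0,19,0,0]
After op 5 (STO M3): stack=[18] mem=[0,19,0,19]
After op 6 (dup): stack=[18,18] mem=[0,19,0,19]
After op 7 (swap): stack=[18,18] mem=[0,19,0,19]
After op 8 (-): stack=[0] mem=[0,19,0,19]
After op 9 (pop): stack=[empty] mem=[0,19,0,19]
After op 10 (push 13): stack=[13] mem=[0,19,0,19]
After op 11 (dup): stack=[13,13] mem=[0,19,0,19]
After op 12 (*): stack=[169] mem=[0,19,0,19]

Answer: 169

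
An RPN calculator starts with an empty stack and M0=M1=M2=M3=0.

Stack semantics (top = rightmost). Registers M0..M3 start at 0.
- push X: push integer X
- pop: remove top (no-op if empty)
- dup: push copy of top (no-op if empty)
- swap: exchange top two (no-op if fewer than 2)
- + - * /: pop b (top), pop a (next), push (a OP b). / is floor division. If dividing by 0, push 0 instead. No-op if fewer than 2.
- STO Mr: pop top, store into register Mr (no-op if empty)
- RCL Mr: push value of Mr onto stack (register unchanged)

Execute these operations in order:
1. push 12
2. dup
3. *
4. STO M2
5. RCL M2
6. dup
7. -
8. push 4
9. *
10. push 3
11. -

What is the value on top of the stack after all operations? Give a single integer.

Answer: -3

Derivation:
After op 1 (push 12): stack=[12] mem=[0,0,0,0]
After op 2 (dup): stack=[12,12] mem=[0,0,0,0]
After op 3 (*): stack=[144] mem=[0,0,0,0]
After op 4 (STO M2): stack=[empty] mem=[0,0,144,0]
After op 5 (RCL M2): stack=[144] mem=[0,0,144,0]
After op 6 (dup): stack=[144,144] mem=[0,0,144,0]
After op 7 (-): stack=[0] mem=[0,0,144,0]
After op 8 (push 4): stack=[0,4] mem=[0,0,144,0]
After op 9 (*): stack=[0] mem=[0,0,144,0]
After op 10 (push 3): stack=[0,3] mem=[0,0,144,0]
After op 11 (-): stack=[-3] mem=[0,0,144,0]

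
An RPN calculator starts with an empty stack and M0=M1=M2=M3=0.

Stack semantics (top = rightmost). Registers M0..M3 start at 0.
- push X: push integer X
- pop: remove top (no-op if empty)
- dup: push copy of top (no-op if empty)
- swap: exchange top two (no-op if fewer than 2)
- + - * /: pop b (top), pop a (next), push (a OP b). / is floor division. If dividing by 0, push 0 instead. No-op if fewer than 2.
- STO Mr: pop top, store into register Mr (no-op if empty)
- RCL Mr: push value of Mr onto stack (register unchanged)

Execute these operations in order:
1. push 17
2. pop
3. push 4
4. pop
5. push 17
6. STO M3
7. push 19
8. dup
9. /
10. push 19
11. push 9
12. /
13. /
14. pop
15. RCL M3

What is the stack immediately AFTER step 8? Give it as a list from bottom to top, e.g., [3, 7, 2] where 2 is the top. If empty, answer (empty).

After op 1 (push 17): stack=[17] mem=[0,0,0,0]
After op 2 (pop): stack=[empty] mem=[0,0,0,0]
After op 3 (push 4): stack=[4] mem=[0,0,0,0]
After op 4 (pop): stack=[empty] mem=[0,0,0,0]
After op 5 (push 17): stack=[17] mem=[0,0,0,0]
After op 6 (STO M3): stack=[empty] mem=[0,0,0,17]
After op 7 (push 19): stack=[19] mem=[0,0,0,17]
After op 8 (dup): stack=[19,19] mem=[0,0,0,17]

[19, 19]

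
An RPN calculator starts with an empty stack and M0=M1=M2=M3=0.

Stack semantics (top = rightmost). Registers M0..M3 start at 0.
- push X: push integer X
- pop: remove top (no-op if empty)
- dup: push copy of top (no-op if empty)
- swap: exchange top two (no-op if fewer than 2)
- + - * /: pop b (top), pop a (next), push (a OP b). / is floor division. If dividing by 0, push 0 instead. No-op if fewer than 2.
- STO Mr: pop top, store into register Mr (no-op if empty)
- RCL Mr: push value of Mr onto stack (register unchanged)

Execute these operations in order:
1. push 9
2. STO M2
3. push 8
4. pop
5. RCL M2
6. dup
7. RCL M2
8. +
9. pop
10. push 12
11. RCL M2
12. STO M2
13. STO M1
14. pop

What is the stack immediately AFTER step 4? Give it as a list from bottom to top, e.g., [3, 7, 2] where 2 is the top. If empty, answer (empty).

After op 1 (push 9): stack=[9] mem=[0,0,0,0]
After op 2 (STO M2): stack=[empty] mem=[0,0,9,0]
After op 3 (push 8): stack=[8] mem=[0,0,9,0]
After op 4 (pop): stack=[empty] mem=[0,0,9,0]

(empty)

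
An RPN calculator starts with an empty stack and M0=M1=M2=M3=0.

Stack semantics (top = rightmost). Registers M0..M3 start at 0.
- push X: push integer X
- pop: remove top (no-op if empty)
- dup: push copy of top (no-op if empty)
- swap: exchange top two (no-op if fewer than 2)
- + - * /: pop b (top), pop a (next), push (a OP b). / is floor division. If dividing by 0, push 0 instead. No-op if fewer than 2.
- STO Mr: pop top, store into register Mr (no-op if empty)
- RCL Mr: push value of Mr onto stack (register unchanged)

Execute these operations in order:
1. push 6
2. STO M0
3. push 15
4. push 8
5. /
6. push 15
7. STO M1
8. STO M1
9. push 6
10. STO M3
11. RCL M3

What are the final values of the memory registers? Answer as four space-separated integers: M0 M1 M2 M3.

After op 1 (push 6): stack=[6] mem=[0,0,0,0]
After op 2 (STO M0): stack=[empty] mem=[6,0,0,0]
After op 3 (push 15): stack=[15] mem=[6,0,0,0]
After op 4 (push 8): stack=[15,8] mem=[6,0,0,0]
After op 5 (/): stack=[1] mem=[6,0,0,0]
After op 6 (push 15): stack=[1,15] mem=[6,0,0,0]
After op 7 (STO M1): stack=[1] mem=[6,15,0,0]
After op 8 (STO M1): stack=[empty] mem=[6,1,0,0]
After op 9 (push 6): stack=[6] mem=[6,1,0,0]
After op 10 (STO M3): stack=[empty] mem=[6,1,0,6]
After op 11 (RCL M3): stack=[6] mem=[6,1,0,6]

Answer: 6 1 0 6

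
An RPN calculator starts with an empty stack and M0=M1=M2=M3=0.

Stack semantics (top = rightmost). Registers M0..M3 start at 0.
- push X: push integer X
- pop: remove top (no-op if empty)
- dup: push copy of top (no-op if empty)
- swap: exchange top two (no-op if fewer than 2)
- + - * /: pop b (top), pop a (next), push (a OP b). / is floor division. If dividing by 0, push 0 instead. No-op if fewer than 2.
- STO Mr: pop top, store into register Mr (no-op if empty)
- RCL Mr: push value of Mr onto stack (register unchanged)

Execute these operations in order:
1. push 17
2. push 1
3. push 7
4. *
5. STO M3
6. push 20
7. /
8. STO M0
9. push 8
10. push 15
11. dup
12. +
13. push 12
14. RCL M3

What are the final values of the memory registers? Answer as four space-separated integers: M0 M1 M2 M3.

After op 1 (push 17): stack=[17] mem=[0,0,0,0]
After op 2 (push 1): stack=[17,1] mem=[0,0,0,0]
After op 3 (push 7): stack=[17,1,7] mem=[0,0,0,0]
After op 4 (*): stack=[17,7] mem=[0,0,0,0]
After op 5 (STO M3): stack=[17] mem=[0,0,0,7]
After op 6 (push 20): stack=[17,20] mem=[0,0,0,7]
After op 7 (/): stack=[0] mem=[0,0,0,7]
After op 8 (STO M0): stack=[empty] mem=[0,0,0,7]
After op 9 (push 8): stack=[8] mem=[0,0,0,7]
After op 10 (push 15): stack=[8,15] mem=[0,0,0,7]
After op 11 (dup): stack=[8,15,15] mem=[0,0,0,7]
After op 12 (+): stack=[8,30] mem=[0,0,0,7]
After op 13 (push 12): stack=[8,30,12] mem=[0,0,0,7]
After op 14 (RCL M3): stack=[8,30,12,7] mem=[0,0,0,7]

Answer: 0 0 0 7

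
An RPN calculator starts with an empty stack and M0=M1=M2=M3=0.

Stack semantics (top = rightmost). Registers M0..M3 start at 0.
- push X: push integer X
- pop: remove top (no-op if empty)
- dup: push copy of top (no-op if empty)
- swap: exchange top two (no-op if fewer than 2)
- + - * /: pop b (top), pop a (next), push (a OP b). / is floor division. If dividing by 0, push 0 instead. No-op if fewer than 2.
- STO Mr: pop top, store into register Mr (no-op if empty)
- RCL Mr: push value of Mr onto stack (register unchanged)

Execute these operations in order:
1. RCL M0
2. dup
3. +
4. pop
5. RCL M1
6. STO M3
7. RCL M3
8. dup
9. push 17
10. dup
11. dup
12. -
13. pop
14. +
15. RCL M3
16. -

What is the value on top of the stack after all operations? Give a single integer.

After op 1 (RCL M0): stack=[0] mem=[0,0,0,0]
After op 2 (dup): stack=[0,0] mem=[0,0,0,0]
After op 3 (+): stack=[0] mem=[0,0,0,0]
After op 4 (pop): stack=[empty] mem=[0,0,0,0]
After op 5 (RCL M1): stack=[0] mem=[0,0,0,0]
After op 6 (STO M3): stack=[empty] mem=[0,0,0,0]
After op 7 (RCL M3): stack=[0] mem=[0,0,0,0]
After op 8 (dup): stack=[0,0] mem=[0,0,0,0]
After op 9 (push 17): stack=[0,0,17] mem=[0,0,0,0]
After op 10 (dup): stack=[0,0,17,17] mem=[0,0,0,0]
After op 11 (dup): stack=[0,0,17,17,17] mem=[0,0,0,0]
After op 12 (-): stack=[0,0,17,0] mem=[0,0,0,0]
After op 13 (pop): stack=[0,0,17] mem=[0,0,0,0]
After op 14 (+): stack=[0,17] mem=[0,0,0,0]
After op 15 (RCL M3): stack=[0,17,0] mem=[0,0,0,0]
After op 16 (-): stack=[0,17] mem=[0,0,0,0]

Answer: 17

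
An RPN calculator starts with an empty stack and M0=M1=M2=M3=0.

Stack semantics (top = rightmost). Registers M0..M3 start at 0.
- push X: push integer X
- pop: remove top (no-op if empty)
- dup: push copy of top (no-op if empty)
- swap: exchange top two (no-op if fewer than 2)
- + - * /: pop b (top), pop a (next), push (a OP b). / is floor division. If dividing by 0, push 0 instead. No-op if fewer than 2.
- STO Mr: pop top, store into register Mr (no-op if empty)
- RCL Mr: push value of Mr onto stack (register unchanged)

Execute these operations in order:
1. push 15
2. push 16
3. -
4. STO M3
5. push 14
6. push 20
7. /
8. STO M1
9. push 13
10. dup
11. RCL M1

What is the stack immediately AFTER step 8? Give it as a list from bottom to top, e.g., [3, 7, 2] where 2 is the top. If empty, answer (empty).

After op 1 (push 15): stack=[15] mem=[0,0,0,0]
After op 2 (push 16): stack=[15,16] mem=[0,0,0,0]
After op 3 (-): stack=[-1] mem=[0,0,0,0]
After op 4 (STO M3): stack=[empty] mem=[0,0,0,-1]
After op 5 (push 14): stack=[14] mem=[0,0,0,-1]
After op 6 (push 20): stack=[14,20] mem=[0,0,0,-1]
After op 7 (/): stack=[0] mem=[0,0,0,-1]
After op 8 (STO M1): stack=[empty] mem=[0,0,0,-1]

(empty)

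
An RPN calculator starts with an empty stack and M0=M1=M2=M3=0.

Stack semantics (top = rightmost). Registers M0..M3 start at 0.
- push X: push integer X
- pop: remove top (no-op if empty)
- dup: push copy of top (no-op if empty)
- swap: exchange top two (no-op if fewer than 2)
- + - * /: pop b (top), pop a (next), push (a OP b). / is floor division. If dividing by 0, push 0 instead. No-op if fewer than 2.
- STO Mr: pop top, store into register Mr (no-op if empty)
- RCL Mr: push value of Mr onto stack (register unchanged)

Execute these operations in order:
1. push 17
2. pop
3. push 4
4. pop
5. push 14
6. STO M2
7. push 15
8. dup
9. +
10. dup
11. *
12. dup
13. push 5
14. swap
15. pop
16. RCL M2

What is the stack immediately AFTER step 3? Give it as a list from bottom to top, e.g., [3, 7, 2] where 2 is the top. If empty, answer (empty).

After op 1 (push 17): stack=[17] mem=[0,0,0,0]
After op 2 (pop): stack=[empty] mem=[0,0,0,0]
After op 3 (push 4): stack=[4] mem=[0,0,0,0]

[4]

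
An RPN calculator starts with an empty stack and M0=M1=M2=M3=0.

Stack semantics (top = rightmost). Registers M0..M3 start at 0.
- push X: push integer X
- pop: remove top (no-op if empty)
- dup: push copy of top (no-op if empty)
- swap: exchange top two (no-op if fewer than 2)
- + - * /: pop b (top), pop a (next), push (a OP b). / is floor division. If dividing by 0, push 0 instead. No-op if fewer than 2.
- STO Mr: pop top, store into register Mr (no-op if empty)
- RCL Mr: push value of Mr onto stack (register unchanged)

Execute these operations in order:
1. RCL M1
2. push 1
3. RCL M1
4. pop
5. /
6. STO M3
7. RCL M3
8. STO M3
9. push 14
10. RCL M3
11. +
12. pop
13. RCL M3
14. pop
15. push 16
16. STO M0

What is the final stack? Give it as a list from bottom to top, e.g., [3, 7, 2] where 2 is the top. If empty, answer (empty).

Answer: (empty)

Derivation:
After op 1 (RCL M1): stack=[0] mem=[0,0,0,0]
After op 2 (push 1): stack=[0,1] mem=[0,0,0,0]
After op 3 (RCL M1): stack=[0,1,0] mem=[0,0,0,0]
After op 4 (pop): stack=[0,1] mem=[0,0,0,0]
After op 5 (/): stack=[0] mem=[0,0,0,0]
After op 6 (STO M3): stack=[empty] mem=[0,0,0,0]
After op 7 (RCL M3): stack=[0] mem=[0,0,0,0]
After op 8 (STO M3): stack=[empty] mem=[0,0,0,0]
After op 9 (push 14): stack=[14] mem=[0,0,0,0]
After op 10 (RCL M3): stack=[14,0] mem=[0,0,0,0]
After op 11 (+): stack=[14] mem=[0,0,0,0]
After op 12 (pop): stack=[empty] mem=[0,0,0,0]
After op 13 (RCL M3): stack=[0] mem=[0,0,0,0]
After op 14 (pop): stack=[empty] mem=[0,0,0,0]
After op 15 (push 16): stack=[16] mem=[0,0,0,0]
After op 16 (STO M0): stack=[empty] mem=[16,0,0,0]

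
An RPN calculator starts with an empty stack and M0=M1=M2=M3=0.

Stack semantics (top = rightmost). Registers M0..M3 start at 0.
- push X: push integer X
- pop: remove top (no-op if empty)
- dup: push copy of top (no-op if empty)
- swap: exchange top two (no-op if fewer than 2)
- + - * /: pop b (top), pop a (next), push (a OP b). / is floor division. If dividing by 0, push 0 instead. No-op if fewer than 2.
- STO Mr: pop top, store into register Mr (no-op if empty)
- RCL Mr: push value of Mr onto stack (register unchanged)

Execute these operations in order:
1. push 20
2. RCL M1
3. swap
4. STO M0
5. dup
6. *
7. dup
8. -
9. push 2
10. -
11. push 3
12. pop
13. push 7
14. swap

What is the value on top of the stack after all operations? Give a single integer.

Answer: -2

Derivation:
After op 1 (push 20): stack=[20] mem=[0,0,0,0]
After op 2 (RCL M1): stack=[20,0] mem=[0,0,0,0]
After op 3 (swap): stack=[0,20] mem=[0,0,0,0]
After op 4 (STO M0): stack=[0] mem=[20,0,0,0]
After op 5 (dup): stack=[0,0] mem=[20,0,0,0]
After op 6 (*): stack=[0] mem=[20,0,0,0]
After op 7 (dup): stack=[0,0] mem=[20,0,0,0]
After op 8 (-): stack=[0] mem=[20,0,0,0]
After op 9 (push 2): stack=[0,2] mem=[20,0,0,0]
After op 10 (-): stack=[-2] mem=[20,0,0,0]
After op 11 (push 3): stack=[-2,3] mem=[20,0,0,0]
After op 12 (pop): stack=[-2] mem=[20,0,0,0]
After op 13 (push 7): stack=[-2,7] mem=[20,0,0,0]
After op 14 (swap): stack=[7,-2] mem=[20,0,0,0]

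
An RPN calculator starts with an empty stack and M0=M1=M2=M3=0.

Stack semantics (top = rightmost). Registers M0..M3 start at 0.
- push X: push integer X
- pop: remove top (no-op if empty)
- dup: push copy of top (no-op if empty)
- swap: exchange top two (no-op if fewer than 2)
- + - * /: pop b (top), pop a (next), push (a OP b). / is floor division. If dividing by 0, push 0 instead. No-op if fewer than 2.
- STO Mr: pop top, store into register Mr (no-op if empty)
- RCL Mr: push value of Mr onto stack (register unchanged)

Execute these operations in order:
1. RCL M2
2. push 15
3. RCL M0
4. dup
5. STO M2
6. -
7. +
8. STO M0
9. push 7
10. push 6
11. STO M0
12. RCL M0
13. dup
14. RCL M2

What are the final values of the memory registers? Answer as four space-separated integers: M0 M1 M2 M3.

Answer: 6 0 0 0

Derivation:
After op 1 (RCL M2): stack=[0] mem=[0,0,0,0]
After op 2 (push 15): stack=[0,15] mem=[0,0,0,0]
After op 3 (RCL M0): stack=[0,15,0] mem=[0,0,0,0]
After op 4 (dup): stack=[0,15,0,0] mem=[0,0,0,0]
After op 5 (STO M2): stack=[0,15,0] mem=[0,0,0,0]
After op 6 (-): stack=[0,15] mem=[0,0,0,0]
After op 7 (+): stack=[15] mem=[0,0,0,0]
After op 8 (STO M0): stack=[empty] mem=[15,0,0,0]
After op 9 (push 7): stack=[7] mem=[15,0,0,0]
After op 10 (push 6): stack=[7,6] mem=[15,0,0,0]
After op 11 (STO M0): stack=[7] mem=[6,0,0,0]
After op 12 (RCL M0): stack=[7,6] mem=[6,0,0,0]
After op 13 (dup): stack=[7,6,6] mem=[6,0,0,0]
After op 14 (RCL M2): stack=[7,6,6,0] mem=[6,0,0,0]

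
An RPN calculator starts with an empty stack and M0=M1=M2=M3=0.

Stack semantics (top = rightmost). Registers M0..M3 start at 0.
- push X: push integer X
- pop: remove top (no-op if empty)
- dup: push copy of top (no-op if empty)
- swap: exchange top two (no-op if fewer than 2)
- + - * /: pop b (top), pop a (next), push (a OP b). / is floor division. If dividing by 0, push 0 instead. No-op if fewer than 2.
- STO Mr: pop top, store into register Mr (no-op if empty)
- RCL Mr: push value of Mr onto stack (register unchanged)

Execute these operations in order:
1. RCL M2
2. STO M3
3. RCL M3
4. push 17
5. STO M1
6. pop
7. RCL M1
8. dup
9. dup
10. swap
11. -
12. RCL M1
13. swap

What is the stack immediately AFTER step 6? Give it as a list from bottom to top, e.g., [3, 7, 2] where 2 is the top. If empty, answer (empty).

After op 1 (RCL M2): stack=[0] mem=[0,0,0,0]
After op 2 (STO M3): stack=[empty] mem=[0,0,0,0]
After op 3 (RCL M3): stack=[0] mem=[0,0,0,0]
After op 4 (push 17): stack=[0,17] mem=[0,0,0,0]
After op 5 (STO M1): stack=[0] mem=[0,17,0,0]
After op 6 (pop): stack=[empty] mem=[0,17,0,0]

(empty)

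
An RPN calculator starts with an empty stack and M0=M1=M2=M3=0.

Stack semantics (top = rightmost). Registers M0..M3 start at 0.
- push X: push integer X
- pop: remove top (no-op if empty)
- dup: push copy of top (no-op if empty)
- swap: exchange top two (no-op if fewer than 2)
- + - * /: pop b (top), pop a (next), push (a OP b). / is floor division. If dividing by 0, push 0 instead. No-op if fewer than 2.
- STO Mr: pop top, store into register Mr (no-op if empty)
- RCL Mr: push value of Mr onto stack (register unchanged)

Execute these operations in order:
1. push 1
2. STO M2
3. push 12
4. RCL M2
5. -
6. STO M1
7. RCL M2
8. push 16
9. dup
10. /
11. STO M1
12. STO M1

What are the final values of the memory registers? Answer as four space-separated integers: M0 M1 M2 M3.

Answer: 0 1 1 0

Derivation:
After op 1 (push 1): stack=[1] mem=[0,0,0,0]
After op 2 (STO M2): stack=[empty] mem=[0,0,1,0]
After op 3 (push 12): stack=[12] mem=[0,0,1,0]
After op 4 (RCL M2): stack=[12,1] mem=[0,0,1,0]
After op 5 (-): stack=[11] mem=[0,0,1,0]
After op 6 (STO M1): stack=[empty] mem=[0,11,1,0]
After op 7 (RCL M2): stack=[1] mem=[0,11,1,0]
After op 8 (push 16): stack=[1,16] mem=[0,11,1,0]
After op 9 (dup): stack=[1,16,16] mem=[0,11,1,0]
After op 10 (/): stack=[1,1] mem=[0,11,1,0]
After op 11 (STO M1): stack=[1] mem=[0,1,1,0]
After op 12 (STO M1): stack=[empty] mem=[0,1,1,0]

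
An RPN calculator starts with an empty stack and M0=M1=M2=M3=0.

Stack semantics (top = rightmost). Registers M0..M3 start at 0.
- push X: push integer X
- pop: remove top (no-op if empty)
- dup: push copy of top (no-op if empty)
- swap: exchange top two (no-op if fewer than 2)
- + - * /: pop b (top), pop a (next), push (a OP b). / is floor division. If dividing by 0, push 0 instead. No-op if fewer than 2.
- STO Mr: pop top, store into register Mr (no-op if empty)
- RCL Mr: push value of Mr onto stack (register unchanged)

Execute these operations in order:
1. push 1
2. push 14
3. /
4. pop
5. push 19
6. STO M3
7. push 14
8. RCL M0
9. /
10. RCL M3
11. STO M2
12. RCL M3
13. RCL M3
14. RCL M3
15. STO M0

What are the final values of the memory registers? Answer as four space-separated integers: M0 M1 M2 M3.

After op 1 (push 1): stack=[1] mem=[0,0,0,0]
After op 2 (push 14): stack=[1,14] mem=[0,0,0,0]
After op 3 (/): stack=[0] mem=[0,0,0,0]
After op 4 (pop): stack=[empty] mem=[0,0,0,0]
After op 5 (push 19): stack=[19] mem=[0,0,0,0]
After op 6 (STO M3): stack=[empty] mem=[0,0,0,19]
After op 7 (push 14): stack=[14] mem=[0,0,0,19]
After op 8 (RCL M0): stack=[14,0] mem=[0,0,0,19]
After op 9 (/): stack=[0] mem=[0,0,0,19]
After op 10 (RCL M3): stack=[0,19] mem=[0,0,0,19]
After op 11 (STO M2): stack=[0] mem=[0,0,19,19]
After op 12 (RCL M3): stack=[0,19] mem=[0,0,19,19]
After op 13 (RCL M3): stack=[0,19,19] mem=[0,0,19,19]
After op 14 (RCL M3): stack=[0,19,19,19] mem=[0,0,19,19]
After op 15 (STO M0): stack=[0,19,19] mem=[19,0,19,19]

Answer: 19 0 19 19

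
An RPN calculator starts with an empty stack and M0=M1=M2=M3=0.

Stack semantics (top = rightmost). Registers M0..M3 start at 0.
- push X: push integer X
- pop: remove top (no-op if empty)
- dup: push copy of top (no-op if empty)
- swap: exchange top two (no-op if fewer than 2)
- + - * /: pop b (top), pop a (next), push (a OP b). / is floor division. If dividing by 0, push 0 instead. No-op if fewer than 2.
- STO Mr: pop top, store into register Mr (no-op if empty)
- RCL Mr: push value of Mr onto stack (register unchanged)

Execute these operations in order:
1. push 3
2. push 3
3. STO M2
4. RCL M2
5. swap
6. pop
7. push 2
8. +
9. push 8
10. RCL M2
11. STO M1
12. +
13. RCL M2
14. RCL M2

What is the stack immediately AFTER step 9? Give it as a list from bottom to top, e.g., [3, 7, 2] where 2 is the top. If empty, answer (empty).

After op 1 (push 3): stack=[3] mem=[0,0,0,0]
After op 2 (push 3): stack=[3,3] mem=[0,0,0,0]
After op 3 (STO M2): stack=[3] mem=[0,0,3,0]
After op 4 (RCL M2): stack=[3,3] mem=[0,0,3,0]
After op 5 (swap): stack=[3,3] mem=[0,0,3,0]
After op 6 (pop): stack=[3] mem=[0,0,3,0]
After op 7 (push 2): stack=[3,2] mem=[0,0,3,0]
After op 8 (+): stack=[5] mem=[0,0,3,0]
After op 9 (push 8): stack=[5,8] mem=[0,0,3,0]

[5, 8]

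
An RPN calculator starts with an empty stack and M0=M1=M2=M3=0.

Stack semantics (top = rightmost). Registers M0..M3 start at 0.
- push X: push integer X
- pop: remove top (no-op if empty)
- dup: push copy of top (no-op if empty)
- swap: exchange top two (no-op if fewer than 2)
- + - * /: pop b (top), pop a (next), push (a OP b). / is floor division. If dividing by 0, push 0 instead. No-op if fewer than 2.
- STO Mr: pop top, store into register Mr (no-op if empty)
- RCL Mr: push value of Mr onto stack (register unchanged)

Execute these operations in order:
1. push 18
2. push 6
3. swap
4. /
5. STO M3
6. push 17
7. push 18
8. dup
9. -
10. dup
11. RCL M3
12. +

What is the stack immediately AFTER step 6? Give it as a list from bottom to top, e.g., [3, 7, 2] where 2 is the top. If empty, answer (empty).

After op 1 (push 18): stack=[18] mem=[0,0,0,0]
After op 2 (push 6): stack=[18,6] mem=[0,0,0,0]
After op 3 (swap): stack=[6,18] mem=[0,0,0,0]
After op 4 (/): stack=[0] mem=[0,0,0,0]
After op 5 (STO M3): stack=[empty] mem=[0,0,0,0]
After op 6 (push 17): stack=[17] mem=[0,0,0,0]

[17]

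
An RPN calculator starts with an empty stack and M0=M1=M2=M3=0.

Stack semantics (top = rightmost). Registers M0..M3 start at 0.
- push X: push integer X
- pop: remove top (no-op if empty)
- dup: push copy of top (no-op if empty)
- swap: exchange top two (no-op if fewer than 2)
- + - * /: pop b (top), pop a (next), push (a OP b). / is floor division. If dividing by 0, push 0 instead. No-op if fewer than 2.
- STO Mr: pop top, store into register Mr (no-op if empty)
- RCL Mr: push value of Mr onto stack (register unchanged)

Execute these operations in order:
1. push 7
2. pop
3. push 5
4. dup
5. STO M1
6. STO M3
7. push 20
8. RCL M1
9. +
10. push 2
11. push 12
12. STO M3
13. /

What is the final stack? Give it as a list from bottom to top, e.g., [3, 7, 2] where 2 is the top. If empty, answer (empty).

Answer: [12]

Derivation:
After op 1 (push 7): stack=[7] mem=[0,0,0,0]
After op 2 (pop): stack=[empty] mem=[0,0,0,0]
After op 3 (push 5): stack=[5] mem=[0,0,0,0]
After op 4 (dup): stack=[5,5] mem=[0,0,0,0]
After op 5 (STO M1): stack=[5] mem=[0,5,0,0]
After op 6 (STO M3): stack=[empty] mem=[0,5,0,5]
After op 7 (push 20): stack=[20] mem=[0,5,0,5]
After op 8 (RCL M1): stack=[20,5] mem=[0,5,0,5]
After op 9 (+): stack=[25] mem=[0,5,0,5]
After op 10 (push 2): stack=[25,2] mem=[0,5,0,5]
After op 11 (push 12): stack=[25,2,12] mem=[0,5,0,5]
After op 12 (STO M3): stack=[25,2] mem=[0,5,0,12]
After op 13 (/): stack=[12] mem=[0,5,0,12]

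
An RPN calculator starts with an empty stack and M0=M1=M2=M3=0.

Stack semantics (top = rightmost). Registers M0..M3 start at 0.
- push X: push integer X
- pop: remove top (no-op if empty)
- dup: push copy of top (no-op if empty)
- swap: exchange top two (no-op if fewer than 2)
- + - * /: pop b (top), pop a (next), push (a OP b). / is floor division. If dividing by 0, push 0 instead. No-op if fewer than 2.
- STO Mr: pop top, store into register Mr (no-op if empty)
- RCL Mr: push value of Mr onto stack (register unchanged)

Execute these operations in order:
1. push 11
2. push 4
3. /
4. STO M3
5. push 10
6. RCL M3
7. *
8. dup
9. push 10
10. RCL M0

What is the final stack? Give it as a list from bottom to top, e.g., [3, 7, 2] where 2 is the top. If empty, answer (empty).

Answer: [20, 20, 10, 0]

Derivation:
After op 1 (push 11): stack=[11] mem=[0,0,0,0]
After op 2 (push 4): stack=[11,4] mem=[0,0,0,0]
After op 3 (/): stack=[2] mem=[0,0,0,0]
After op 4 (STO M3): stack=[empty] mem=[0,0,0,2]
After op 5 (push 10): stack=[10] mem=[0,0,0,2]
After op 6 (RCL M3): stack=[10,2] mem=[0,0,0,2]
After op 7 (*): stack=[20] mem=[0,0,0,2]
After op 8 (dup): stack=[20,20] mem=[0,0,0,2]
After op 9 (push 10): stack=[20,20,10] mem=[0,0,0,2]
After op 10 (RCL M0): stack=[20,20,10,0] mem=[0,0,0,2]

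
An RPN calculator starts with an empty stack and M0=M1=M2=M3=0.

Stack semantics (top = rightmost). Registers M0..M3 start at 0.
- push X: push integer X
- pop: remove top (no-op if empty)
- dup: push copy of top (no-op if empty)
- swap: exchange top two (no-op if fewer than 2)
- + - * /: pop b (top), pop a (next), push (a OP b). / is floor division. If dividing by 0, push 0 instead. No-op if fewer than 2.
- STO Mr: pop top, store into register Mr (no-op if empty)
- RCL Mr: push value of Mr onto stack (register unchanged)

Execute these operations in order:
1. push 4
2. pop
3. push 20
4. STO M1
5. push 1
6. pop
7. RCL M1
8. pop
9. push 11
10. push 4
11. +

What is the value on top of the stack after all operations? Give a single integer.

After op 1 (push 4): stack=[4] mem=[0,0,0,0]
After op 2 (pop): stack=[empty] mem=[0,0,0,0]
After op 3 (push 20): stack=[20] mem=[0,0,0,0]
After op 4 (STO M1): stack=[empty] mem=[0,20,0,0]
After op 5 (push 1): stack=[1] mem=[0,20,0,0]
After op 6 (pop): stack=[empty] mem=[0,20,0,0]
After op 7 (RCL M1): stack=[20] mem=[0,20,0,0]
After op 8 (pop): stack=[empty] mem=[0,20,0,0]
After op 9 (push 11): stack=[11] mem=[0,20,0,0]
After op 10 (push 4): stack=[11,4] mem=[0,20,0,0]
After op 11 (+): stack=[15] mem=[0,20,0,0]

Answer: 15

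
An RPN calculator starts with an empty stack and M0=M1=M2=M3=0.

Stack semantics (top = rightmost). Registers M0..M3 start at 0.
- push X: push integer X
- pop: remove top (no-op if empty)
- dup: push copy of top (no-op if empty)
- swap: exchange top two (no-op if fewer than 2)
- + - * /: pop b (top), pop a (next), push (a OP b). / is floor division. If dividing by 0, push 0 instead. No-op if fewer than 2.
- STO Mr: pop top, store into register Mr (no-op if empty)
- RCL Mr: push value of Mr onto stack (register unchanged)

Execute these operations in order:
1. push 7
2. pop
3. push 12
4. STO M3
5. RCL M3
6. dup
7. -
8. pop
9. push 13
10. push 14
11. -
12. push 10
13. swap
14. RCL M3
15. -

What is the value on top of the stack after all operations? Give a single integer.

After op 1 (push 7): stack=[7] mem=[0,0,0,0]
After op 2 (pop): stack=[empty] mem=[0,0,0,0]
After op 3 (push 12): stack=[12] mem=[0,0,0,0]
After op 4 (STO M3): stack=[empty] mem=[0,0,0,12]
After op 5 (RCL M3): stack=[12] mem=[0,0,0,12]
After op 6 (dup): stack=[12,12] mem=[0,0,0,12]
After op 7 (-): stack=[0] mem=[0,0,0,12]
After op 8 (pop): stack=[empty] mem=[0,0,0,12]
After op 9 (push 13): stack=[13] mem=[0,0,0,12]
After op 10 (push 14): stack=[13,14] mem=[0,0,0,12]
After op 11 (-): stack=[-1] mem=[0,0,0,12]
After op 12 (push 10): stack=[-1,10] mem=[0,0,0,12]
After op 13 (swap): stack=[10,-1] mem=[0,0,0,12]
After op 14 (RCL M3): stack=[10,-1,12] mem=[0,0,0,12]
After op 15 (-): stack=[10,-13] mem=[0,0,0,12]

Answer: -13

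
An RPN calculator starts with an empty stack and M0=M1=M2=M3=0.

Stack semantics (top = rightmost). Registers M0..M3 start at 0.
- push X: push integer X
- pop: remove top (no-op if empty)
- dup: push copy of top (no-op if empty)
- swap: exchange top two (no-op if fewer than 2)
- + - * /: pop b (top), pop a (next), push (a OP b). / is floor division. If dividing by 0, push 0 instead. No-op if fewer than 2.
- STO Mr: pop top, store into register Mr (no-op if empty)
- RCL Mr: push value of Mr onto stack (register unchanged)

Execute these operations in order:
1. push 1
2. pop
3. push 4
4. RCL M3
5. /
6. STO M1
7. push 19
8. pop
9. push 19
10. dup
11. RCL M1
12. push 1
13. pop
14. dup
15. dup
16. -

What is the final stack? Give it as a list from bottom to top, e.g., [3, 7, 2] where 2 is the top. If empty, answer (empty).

After op 1 (push 1): stack=[1] mem=[0,0,0,0]
After op 2 (pop): stack=[empty] mem=[0,0,0,0]
After op 3 (push 4): stack=[4] mem=[0,0,0,0]
After op 4 (RCL M3): stack=[4,0] mem=[0,0,0,0]
After op 5 (/): stack=[0] mem=[0,0,0,0]
After op 6 (STO M1): stack=[empty] mem=[0,0,0,0]
After op 7 (push 19): stack=[19] mem=[0,0,0,0]
After op 8 (pop): stack=[empty] mem=[0,0,0,0]
After op 9 (push 19): stack=[19] mem=[0,0,0,0]
After op 10 (dup): stack=[19,19] mem=[0,0,0,0]
After op 11 (RCL M1): stack=[19,19,0] mem=[0,0,0,0]
After op 12 (push 1): stack=[19,19,0,1] mem=[0,0,0,0]
After op 13 (pop): stack=[19,19,0] mem=[0,0,0,0]
After op 14 (dup): stack=[19,19,0,0] mem=[0,0,0,0]
After op 15 (dup): stack=[19,19,0,0,0] mem=[0,0,0,0]
After op 16 (-): stack=[19,19,0,0] mem=[0,0,0,0]

Answer: [19, 19, 0, 0]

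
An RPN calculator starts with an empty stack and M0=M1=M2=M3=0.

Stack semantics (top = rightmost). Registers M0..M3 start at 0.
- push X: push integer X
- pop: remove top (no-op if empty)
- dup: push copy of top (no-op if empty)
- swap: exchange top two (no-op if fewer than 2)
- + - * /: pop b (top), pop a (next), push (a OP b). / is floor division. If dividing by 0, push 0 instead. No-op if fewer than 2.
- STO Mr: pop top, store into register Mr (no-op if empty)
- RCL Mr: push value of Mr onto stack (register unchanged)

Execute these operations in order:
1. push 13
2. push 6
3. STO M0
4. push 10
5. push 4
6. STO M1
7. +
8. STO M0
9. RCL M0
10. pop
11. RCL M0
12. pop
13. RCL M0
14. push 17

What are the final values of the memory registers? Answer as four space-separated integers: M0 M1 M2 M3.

Answer: 23 4 0 0

Derivation:
After op 1 (push 13): stack=[13] mem=[0,0,0,0]
After op 2 (push 6): stack=[13,6] mem=[0,0,0,0]
After op 3 (STO M0): stack=[13] mem=[6,0,0,0]
After op 4 (push 10): stack=[13,10] mem=[6,0,0,0]
After op 5 (push 4): stack=[13,10,4] mem=[6,0,0,0]
After op 6 (STO M1): stack=[13,10] mem=[6,4,0,0]
After op 7 (+): stack=[23] mem=[6,4,0,0]
After op 8 (STO M0): stack=[empty] mem=[23,4,0,0]
After op 9 (RCL M0): stack=[23] mem=[23,4,0,0]
After op 10 (pop): stack=[empty] mem=[23,4,0,0]
After op 11 (RCL M0): stack=[23] mem=[23,4,0,0]
After op 12 (pop): stack=[empty] mem=[23,4,0,0]
After op 13 (RCL M0): stack=[23] mem=[23,4,0,0]
After op 14 (push 17): stack=[23,17] mem=[23,4,0,0]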